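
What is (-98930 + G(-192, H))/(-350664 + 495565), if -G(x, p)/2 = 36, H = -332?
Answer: -99002/144901 ≈ -0.68324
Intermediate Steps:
G(x, p) = -72 (G(x, p) = -2*36 = -72)
(-98930 + G(-192, H))/(-350664 + 495565) = (-98930 - 72)/(-350664 + 495565) = -99002/144901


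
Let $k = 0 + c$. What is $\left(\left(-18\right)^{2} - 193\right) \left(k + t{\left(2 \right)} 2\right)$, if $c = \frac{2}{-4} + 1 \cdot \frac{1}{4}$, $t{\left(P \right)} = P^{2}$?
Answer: $\frac{4061}{4} \approx 1015.3$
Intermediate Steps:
$c = - \frac{1}{4}$ ($c = 2 \left(- \frac{1}{4}\right) + 1 \cdot \frac{1}{4} = - \frac{1}{2} + \frac{1}{4} = - \frac{1}{4} \approx -0.25$)
$k = - \frac{1}{4}$ ($k = 0 - \frac{1}{4} = - \frac{1}{4} \approx -0.25$)
$\left(\left(-18\right)^{2} - 193\right) \left(k + t{\left(2 \right)} 2\right) = \left(\left(-18\right)^{2} - 193\right) \left(- \frac{1}{4} + 2^{2} \cdot 2\right) = \left(324 - 193\right) \left(- \frac{1}{4} + 4 \cdot 2\right) = 131 \left(- \frac{1}{4} + 8\right) = 131 \cdot \frac{31}{4} = \frac{4061}{4}$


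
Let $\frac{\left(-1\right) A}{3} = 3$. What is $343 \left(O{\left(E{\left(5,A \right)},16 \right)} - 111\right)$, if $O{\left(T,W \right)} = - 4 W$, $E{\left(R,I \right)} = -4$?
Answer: $-60025$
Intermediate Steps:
$A = -9$ ($A = \left(-3\right) 3 = -9$)
$343 \left(O{\left(E{\left(5,A \right)},16 \right)} - 111\right) = 343 \left(\left(-4\right) 16 - 111\right) = 343 \left(-64 - 111\right) = 343 \left(-175\right) = -60025$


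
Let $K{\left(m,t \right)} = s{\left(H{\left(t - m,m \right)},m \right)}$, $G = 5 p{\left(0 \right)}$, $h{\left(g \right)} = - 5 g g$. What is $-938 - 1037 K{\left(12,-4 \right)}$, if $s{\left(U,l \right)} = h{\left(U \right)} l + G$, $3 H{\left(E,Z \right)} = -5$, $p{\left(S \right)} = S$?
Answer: $\frac{515686}{3} \approx 1.719 \cdot 10^{5}$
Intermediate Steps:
$h{\left(g \right)} = - 5 g^{2}$
$G = 0$ ($G = 5 \cdot 0 = 0$)
$H{\left(E,Z \right)} = - \frac{5}{3}$ ($H{\left(E,Z \right)} = \frac{1}{3} \left(-5\right) = - \frac{5}{3}$)
$s{\left(U,l \right)} = - 5 l U^{2}$ ($s{\left(U,l \right)} = - 5 U^{2} l + 0 = - 5 l U^{2} + 0 = - 5 l U^{2}$)
$K{\left(m,t \right)} = - \frac{125 m}{9}$ ($K{\left(m,t \right)} = - 5 m \left(- \frac{5}{3}\right)^{2} = \left(-5\right) m \frac{25}{9} = - \frac{125 m}{9}$)
$-938 - 1037 K{\left(12,-4 \right)} = -938 - 1037 \left(\left(- \frac{125}{9}\right) 12\right) = -938 - - \frac{518500}{3} = -938 + \frac{518500}{3} = \frac{515686}{3}$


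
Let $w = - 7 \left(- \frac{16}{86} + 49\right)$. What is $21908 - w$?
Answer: $\frac{956737}{43} \approx 22250.0$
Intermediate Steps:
$w = - \frac{14693}{43}$ ($w = - 7 \left(\left(-16\right) \frac{1}{86} + 49\right) = - 7 \left(- \frac{8}{43} + 49\right) = \left(-7\right) \frac{2099}{43} = - \frac{14693}{43} \approx -341.7$)
$21908 - w = 21908 - - \frac{14693}{43} = 21908 + \frac{14693}{43} = \frac{956737}{43}$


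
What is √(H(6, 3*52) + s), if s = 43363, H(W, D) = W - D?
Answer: √43213 ≈ 207.88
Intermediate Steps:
√(H(6, 3*52) + s) = √((6 - 3*52) + 43363) = √((6 - 1*156) + 43363) = √((6 - 156) + 43363) = √(-150 + 43363) = √43213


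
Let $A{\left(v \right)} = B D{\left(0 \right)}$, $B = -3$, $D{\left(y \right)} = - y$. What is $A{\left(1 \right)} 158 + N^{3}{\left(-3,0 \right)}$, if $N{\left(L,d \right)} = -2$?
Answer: $-8$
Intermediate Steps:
$A{\left(v \right)} = 0$ ($A{\left(v \right)} = - 3 \left(\left(-1\right) 0\right) = \left(-3\right) 0 = 0$)
$A{\left(1 \right)} 158 + N^{3}{\left(-3,0 \right)} = 0 \cdot 158 + \left(-2\right)^{3} = 0 - 8 = -8$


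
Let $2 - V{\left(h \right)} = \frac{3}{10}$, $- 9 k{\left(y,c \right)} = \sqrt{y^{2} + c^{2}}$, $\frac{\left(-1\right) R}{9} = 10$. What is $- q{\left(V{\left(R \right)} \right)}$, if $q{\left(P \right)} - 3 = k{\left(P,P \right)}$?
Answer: $-3 + \frac{17 \sqrt{2}}{90} \approx -2.7329$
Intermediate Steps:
$R = -90$ ($R = \left(-9\right) 10 = -90$)
$k{\left(y,c \right)} = - \frac{\sqrt{c^{2} + y^{2}}}{9}$ ($k{\left(y,c \right)} = - \frac{\sqrt{y^{2} + c^{2}}}{9} = - \frac{\sqrt{c^{2} + y^{2}}}{9}$)
$V{\left(h \right)} = \frac{17}{10}$ ($V{\left(h \right)} = 2 - \frac{3}{10} = \frac{17}{10}$)
$q{\left(P \right)} = 3 - \frac{\sqrt{2} \sqrt{P^{2}}}{9}$ ($q{\left(P \right)} = 3 - \frac{\sqrt{P^{2} + P^{2}}}{9} = 3 - \frac{\sqrt{2 P^{2}}}{9} = 3 - \frac{\sqrt{2} \sqrt{P^{2}}}{9}$)
$- q{\left(V{\left(R \right)} \right)} = - (3 - \frac{\sqrt{2} \sqrt{\left(\frac{17}{10}\right)^{2}}}{9}) = - (3 - \frac{\sqrt{2} \sqrt{\frac{289}{100}}}{9}) = - (3 - \frac{1}{9} \sqrt{2} \cdot \frac{17}{10}) = - (3 - \frac{17 \sqrt{2}}{90}) = -3 + \frac{17 \sqrt{2}}{90}$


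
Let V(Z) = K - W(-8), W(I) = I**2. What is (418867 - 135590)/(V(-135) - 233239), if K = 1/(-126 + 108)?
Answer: -5098986/4199455 ≈ -1.2142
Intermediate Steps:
K = -1/18 (K = 1/(-18) = -1/18 ≈ -0.055556)
V(Z) = -1153/18 (V(Z) = -1/18 - 1*(-8)**2 = -1/18 - 1*64 = -1/18 - 64 = -1153/18)
(418867 - 135590)/(V(-135) - 233239) = (418867 - 135590)/(-1153/18 - 233239) = 283277/(-4199455/18) = 283277*(-18/4199455) = -5098986/4199455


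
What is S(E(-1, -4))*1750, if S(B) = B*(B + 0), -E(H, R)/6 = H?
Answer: 63000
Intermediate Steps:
E(H, R) = -6*H
S(B) = B² (S(B) = B*B = B²)
S(E(-1, -4))*1750 = (-6*(-1))²*1750 = 6²*1750 = 36*1750 = 63000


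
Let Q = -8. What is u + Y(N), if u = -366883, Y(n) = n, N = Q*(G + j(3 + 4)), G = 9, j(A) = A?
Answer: -367011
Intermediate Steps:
N = -128 (N = -8*(9 + (3 + 4)) = -8*(9 + 7) = -8*16 = -128)
u + Y(N) = -366883 - 128 = -367011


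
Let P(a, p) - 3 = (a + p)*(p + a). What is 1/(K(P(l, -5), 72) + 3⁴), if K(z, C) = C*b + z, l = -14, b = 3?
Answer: 1/661 ≈ 0.0015129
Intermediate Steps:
P(a, p) = 3 + (a + p)² (P(a, p) = 3 + (a + p)*(p + a) = 3 + (a + p)*(a + p) = 3 + (a + p)²)
K(z, C) = z + 3*C (K(z, C) = C*3 + z = 3*C + z = z + 3*C)
1/(K(P(l, -5), 72) + 3⁴) = 1/(((3 + (-14 - 5)²) + 3*72) + 3⁴) = 1/(((3 + (-19)²) + 216) + 81) = 1/(((3 + 361) + 216) + 81) = 1/((364 + 216) + 81) = 1/(580 + 81) = 1/661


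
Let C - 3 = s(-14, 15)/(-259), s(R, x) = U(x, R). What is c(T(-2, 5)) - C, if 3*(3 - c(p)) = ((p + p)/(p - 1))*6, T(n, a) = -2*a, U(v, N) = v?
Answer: -10195/2849 ≈ -3.5784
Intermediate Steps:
s(R, x) = x
c(p) = 3 - 4*p/(-1 + p) (c(p) = 3 - (p + p)/(p - 1)*6/3 = 3 - (2*p)/(-1 + p)*6/3 = 3 - 2*p/(-1 + p)*6/3 = 3 - 4*p/(-1 + p))
C = 762/259 (C = 3 + 15/(-259) = 3 + 15*(-1/259) = 3 - 15/259 = 762/259 ≈ 2.9421)
c(T(-2, 5)) - C = (-3 - (-2)*5)/(-1 - 2*5) - 1*762/259 = (-3 - 1*(-10))/(-1 - 10) - 762/259 = (-3 + 10)/(-11) - 762/259 = -1/11*7 - 762/259 = -7/11 - 762/259 = -10195/2849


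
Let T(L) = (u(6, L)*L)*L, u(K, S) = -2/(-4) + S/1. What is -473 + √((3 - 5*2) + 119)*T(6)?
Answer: -473 + 936*√7 ≈ 2003.4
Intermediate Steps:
u(K, S) = ½ + S (u(K, S) = -2*(-¼) + S*1 = ½ + S)
T(L) = L²*(½ + L) (T(L) = ((½ + L)*L)*L = (L*(½ + L))*L = L²*(½ + L))
-473 + √((3 - 5*2) + 119)*T(6) = -473 + √((3 - 5*2) + 119)*(6²*(½ + 6)) = -473 + √((3 - 10) + 119)*(36*(13/2)) = -473 + √(-7 + 119)*234 = -473 + √112*234 = -473 + (4*√7)*234 = -473 + 936*√7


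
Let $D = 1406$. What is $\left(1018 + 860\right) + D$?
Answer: $3284$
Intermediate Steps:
$\left(1018 + 860\right) + D = \left(1018 + 860\right) + 1406 = 1878 + 1406 = 3284$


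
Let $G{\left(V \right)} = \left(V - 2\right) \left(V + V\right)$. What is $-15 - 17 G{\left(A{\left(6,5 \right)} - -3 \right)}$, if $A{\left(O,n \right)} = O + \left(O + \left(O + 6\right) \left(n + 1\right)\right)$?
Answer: $-251445$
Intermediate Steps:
$A{\left(O,n \right)} = 2 O + \left(1 + n\right) \left(6 + O\right)$ ($A{\left(O,n \right)} = O + \left(O + \left(6 + O\right) \left(1 + n\right)\right) = O + \left(O + \left(1 + n\right) \left(6 + O\right)\right) = 2 O + \left(1 + n\right) \left(6 + O\right)$)
$G{\left(V \right)} = 2 V \left(-2 + V\right)$ ($G{\left(V \right)} = \left(-2 + V\right) 2 V = 2 V \left(-2 + V\right)$)
$-15 - 17 G{\left(A{\left(6,5 \right)} - -3 \right)} = -15 - 17 \cdot 2 \left(\left(6 + 3 \cdot 6 + 6 \cdot 5 + 6 \cdot 5\right) - -3\right) \left(-2 + \left(\left(6 + 3 \cdot 6 + 6 \cdot 5 + 6 \cdot 5\right) - -3\right)\right) = -15 - 17 \cdot 2 \left(\left(6 + 18 + 30 + 30\right) + 3\right) \left(-2 + \left(\left(6 + 18 + 30 + 30\right) + 3\right)\right) = -15 - 17 \cdot 2 \left(84 + 3\right) \left(-2 + \left(84 + 3\right)\right) = -15 - 17 \cdot 2 \cdot 87 \left(-2 + 87\right) = -15 - 17 \cdot 2 \cdot 87 \cdot 85 = -15 - 251430 = -251445$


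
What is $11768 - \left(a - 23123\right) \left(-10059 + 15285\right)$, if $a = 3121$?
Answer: $104542220$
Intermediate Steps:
$11768 - \left(a - 23123\right) \left(-10059 + 15285\right) = 11768 - \left(3121 - 23123\right) \left(-10059 + 15285\right) = 11768 - \left(-20002\right) 5226 = 11768 - -104530452 = 11768 + 104530452 = 104542220$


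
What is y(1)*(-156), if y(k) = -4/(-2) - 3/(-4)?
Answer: -429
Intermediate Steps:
y(k) = 11/4 (y(k) = -4*(-½) - 3*(-¼) = 2 + ¾ = 11/4)
y(1)*(-156) = (11/4)*(-156) = -429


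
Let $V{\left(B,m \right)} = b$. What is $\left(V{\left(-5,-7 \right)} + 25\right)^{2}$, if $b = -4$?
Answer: $441$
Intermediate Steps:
$V{\left(B,m \right)} = -4$
$\left(V{\left(-5,-7 \right)} + 25\right)^{2} = \left(-4 + 25\right)^{2} = 21^{2} = 441$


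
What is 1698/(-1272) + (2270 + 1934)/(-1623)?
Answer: -1350557/344076 ≈ -3.9252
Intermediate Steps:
1698/(-1272) + (2270 + 1934)/(-1623) = 1698*(-1/1272) + 4204*(-1/1623) = -283/212 - 4204/1623 = -1350557/344076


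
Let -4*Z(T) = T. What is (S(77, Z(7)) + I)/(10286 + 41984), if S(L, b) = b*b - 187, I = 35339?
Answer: 562481/836320 ≈ 0.67257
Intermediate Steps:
Z(T) = -T/4
S(L, b) = -187 + b² (S(L, b) = b² - 187 = -187 + b²)
(S(77, Z(7)) + I)/(10286 + 41984) = ((-187 + (-¼*7)²) + 35339)/(10286 + 41984) = ((-187 + (-7/4)²) + 35339)/52270 = ((-187 + 49/16) + 35339)*(1/52270) = (-2943/16 + 35339)*(1/52270) = (562481/16)*(1/52270) = 562481/836320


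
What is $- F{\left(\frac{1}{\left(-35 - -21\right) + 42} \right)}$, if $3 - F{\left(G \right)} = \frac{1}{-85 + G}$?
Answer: $- \frac{7165}{2379} \approx -3.0118$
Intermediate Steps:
$F{\left(G \right)} = 3 - \frac{1}{-85 + G}$
$- F{\left(\frac{1}{\left(-35 - -21\right) + 42} \right)} = - \frac{-256 + \frac{3}{\left(-35 - -21\right) + 42}}{-85 + \frac{1}{\left(-35 - -21\right) + 42}} = - \frac{-256 + \frac{3}{\left(-35 + 21\right) + 42}}{-85 + \frac{1}{\left(-35 + 21\right) + 42}} = - \frac{-256 + \frac{3}{-14 + 42}}{-85 + \frac{1}{-14 + 42}} = - \frac{-256 + \frac{3}{28}}{-85 + \frac{1}{28}} = - \frac{-256 + 3 \cdot \frac{1}{28}}{-85 + \frac{1}{28}} = - \frac{-256 + \frac{3}{28}}{- \frac{2379}{28}} = - \frac{\left(-28\right) \left(-7165\right)}{2379 \cdot 28} = \left(-1\right) \frac{7165}{2379} = - \frac{7165}{2379}$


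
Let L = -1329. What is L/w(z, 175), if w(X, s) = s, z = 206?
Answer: -1329/175 ≈ -7.5943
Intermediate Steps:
L/w(z, 175) = -1329/175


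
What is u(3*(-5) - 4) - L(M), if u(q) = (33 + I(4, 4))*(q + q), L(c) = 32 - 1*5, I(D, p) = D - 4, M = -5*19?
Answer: -1281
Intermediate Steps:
M = -95
I(D, p) = -4 + D
L(c) = 27 (L(c) = 32 - 5 = 27)
u(q) = 66*q (u(q) = (33 + (-4 + 4))*(q + q) = (33 + 0)*(2*q) = 33*(2*q) = 66*q)
u(3*(-5) - 4) - L(M) = 66*(3*(-5) - 4) - 1*27 = 66*(-15 - 4) - 27 = 66*(-19) - 27 = -1254 - 27 = -1281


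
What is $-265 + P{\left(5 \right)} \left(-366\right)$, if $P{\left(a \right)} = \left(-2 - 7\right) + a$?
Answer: $1199$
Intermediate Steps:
$P{\left(a \right)} = -9 + a$
$-265 + P{\left(5 \right)} \left(-366\right) = -265 + \left(-9 + 5\right) \left(-366\right) = -265 - -1464 = -265 + 1464 = 1199$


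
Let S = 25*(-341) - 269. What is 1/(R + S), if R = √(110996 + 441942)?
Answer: -4397/38390749 - √552938/76781498 ≈ -0.00012422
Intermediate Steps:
S = -8794 (S = -8525 - 269 = -8794)
R = √552938 ≈ 743.60
1/(R + S) = 1/(√552938 - 8794) = 1/(-8794 + √552938)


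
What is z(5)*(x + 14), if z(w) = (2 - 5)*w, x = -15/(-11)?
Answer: -2535/11 ≈ -230.45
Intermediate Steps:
x = 15/11 (x = -15*(-1/11) = 15/11 ≈ 1.3636)
z(w) = -3*w
z(5)*(x + 14) = (-3*5)*(15/11 + 14) = -15*169/11 = -2535/11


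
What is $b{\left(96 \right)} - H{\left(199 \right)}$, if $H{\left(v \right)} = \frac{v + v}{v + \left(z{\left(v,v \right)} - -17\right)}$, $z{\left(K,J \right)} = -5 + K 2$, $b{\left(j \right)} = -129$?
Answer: $- \frac{78959}{609} \approx -129.65$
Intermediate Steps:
$z{\left(K,J \right)} = -5 + 2 K$
$H{\left(v \right)} = \frac{2 v}{12 + 3 v}$ ($H{\left(v \right)} = \frac{v + v}{v + \left(\left(-5 + 2 v\right) - -17\right)} = \frac{2 v}{v + \left(\left(-5 + 2 v\right) + 17\right)} = \frac{2 v}{v + \left(12 + 2 v\right)} = \frac{2 v}{12 + 3 v}$)
$b{\left(96 \right)} - H{\left(199 \right)} = -129 - \frac{2}{3} \cdot 199 \frac{1}{4 + 199} = -129 - \frac{2}{3} \cdot 199 \cdot \frac{1}{203} = -129 - \frac{398}{609} = - \frac{78959}{609}$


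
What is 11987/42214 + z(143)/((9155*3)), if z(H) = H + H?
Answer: 341296159/1159407510 ≈ 0.29437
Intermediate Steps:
z(H) = 2*H
11987/42214 + z(143)/((9155*3)) = 11987/42214 + (2*143)/((9155*3)) = 11987*(1/42214) + 286/27465 = 11987/42214 + 286*(1/27465) = 11987/42214 + 286/27465 = 341296159/1159407510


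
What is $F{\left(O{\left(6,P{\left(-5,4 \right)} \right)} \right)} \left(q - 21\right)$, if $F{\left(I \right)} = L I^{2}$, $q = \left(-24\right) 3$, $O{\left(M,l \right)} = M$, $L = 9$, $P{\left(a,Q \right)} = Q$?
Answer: $-30132$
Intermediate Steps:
$q = -72$
$F{\left(I \right)} = 9 I^{2}$
$F{\left(O{\left(6,P{\left(-5,4 \right)} \right)} \right)} \left(q - 21\right) = 9 \cdot 6^{2} \left(-72 - 21\right) = 9 \cdot 36 \left(-93\right) = 324 \left(-93\right) = -30132$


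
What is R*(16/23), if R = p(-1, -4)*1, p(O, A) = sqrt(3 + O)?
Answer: 16*sqrt(2)/23 ≈ 0.98380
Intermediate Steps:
R = sqrt(2) (R = sqrt(3 - 1)*1 = sqrt(2)*1 = sqrt(2) ≈ 1.4142)
R*(16/23) = sqrt(2)*(16/23) = 16*sqrt(2)/23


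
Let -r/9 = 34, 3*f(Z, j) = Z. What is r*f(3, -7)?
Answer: -306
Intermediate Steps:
f(Z, j) = Z/3
r = -306 (r = -9*34 = -306)
r*f(3, -7) = -102*3 = -306*1 = -306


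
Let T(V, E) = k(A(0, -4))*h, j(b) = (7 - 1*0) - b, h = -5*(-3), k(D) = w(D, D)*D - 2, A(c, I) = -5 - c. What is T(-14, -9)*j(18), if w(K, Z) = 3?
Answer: 2805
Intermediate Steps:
k(D) = -2 + 3*D (k(D) = 3*D - 2 = -2 + 3*D)
h = 15
j(b) = 7 - b (j(b) = (7 + 0) - b = 7 - b)
T(V, E) = -255 (T(V, E) = (-2 + 3*(-5 - 1*0))*15 = (-2 + 3*(-5 + 0))*15 = (-2 + 3*(-5))*15 = (-2 - 15)*15 = -17*15 = -255)
T(-14, -9)*j(18) = -255*(7 - 1*18) = -255*(7 - 18) = -255*(-11) = 2805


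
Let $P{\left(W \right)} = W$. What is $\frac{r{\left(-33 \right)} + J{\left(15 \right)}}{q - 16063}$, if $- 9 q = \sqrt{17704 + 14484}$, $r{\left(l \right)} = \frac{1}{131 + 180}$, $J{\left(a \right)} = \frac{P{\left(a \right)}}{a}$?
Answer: $- \frac{405944136}{6499771028611} + \frac{5616 \sqrt{8047}}{6499771028611} \approx -6.2378 \cdot 10^{-5}$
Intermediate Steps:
$J{\left(a \right)} = 1$ ($J{\left(a \right)} = \frac{a}{a} = 1$)
$r{\left(l \right)} = \frac{1}{311}$
$q = - \frac{2 \sqrt{8047}}{9}$ ($q = - \frac{\sqrt{17704 + 14484}}{9} = - \frac{\sqrt{32188}}{9} = - \frac{2 \sqrt{8047}}{9} \approx -19.934$)
$\frac{r{\left(-33 \right)} + J{\left(15 \right)}}{q - 16063} = \frac{\frac{1}{311} + 1}{- \frac{2 \sqrt{8047}}{9} - 16063} = \frac{312}{311 \left(-16063 - \frac{2 \sqrt{8047}}{9}\right)}$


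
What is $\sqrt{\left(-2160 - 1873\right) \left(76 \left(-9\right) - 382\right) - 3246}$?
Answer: $2 \sqrt{1073983} \approx 2072.7$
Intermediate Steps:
$\sqrt{\left(-2160 - 1873\right) \left(76 \left(-9\right) - 382\right) - 3246} = \sqrt{- 4033 \left(-684 - 382\right) - 3246} = \sqrt{\left(-4033\right) \left(-1066\right) - 3246} = \sqrt{4299178 - 3246} = \sqrt{4295932} = 2 \sqrt{1073983}$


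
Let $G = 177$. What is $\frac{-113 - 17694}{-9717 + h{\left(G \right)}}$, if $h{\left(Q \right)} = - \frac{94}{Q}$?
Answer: $\frac{3151839}{1720003} \approx 1.8325$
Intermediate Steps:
$\frac{-113 - 17694}{-9717 + h{\left(G \right)}} = \frac{-113 - 17694}{-9717 - \frac{94}{177}} = - \frac{17807}{-9717 - \frac{94}{177}} = - \frac{17807}{- \frac{1720003}{177}} = \left(-17807\right) \left(- \frac{177}{1720003}\right) = \frac{3151839}{1720003}$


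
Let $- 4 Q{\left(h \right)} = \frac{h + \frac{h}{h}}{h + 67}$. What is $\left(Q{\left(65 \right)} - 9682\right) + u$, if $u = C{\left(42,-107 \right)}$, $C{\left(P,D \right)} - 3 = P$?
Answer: $- \frac{77097}{8} \approx -9637.1$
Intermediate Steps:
$C{\left(P,D \right)} = 3 + P$
$u = 45$ ($u = 3 + 42 = 45$)
$Q{\left(h \right)} = - \frac{1 + h}{4 \left(67 + h\right)}$ ($Q{\left(h \right)} = - \frac{\left(h + \frac{h}{h}\right) \frac{1}{h + 67}}{4} = - \frac{\left(h + 1\right) \frac{1}{67 + h}}{4} = - \frac{\left(1 + h\right) \frac{1}{67 + h}}{4} = - \frac{\frac{1}{67 + h} \left(1 + h\right)}{4} = - \frac{1 + h}{4 \left(67 + h\right)}$)
$\left(Q{\left(65 \right)} - 9682\right) + u = \left(\frac{-1 - 65}{4 \left(67 + 65\right)} - 9682\right) + 45 = \left(\frac{-1 - 65}{4 \cdot 132} - 9682\right) + 45 = \left(\frac{1}{4} \cdot \frac{1}{132} \left(-66\right) - 9682\right) + 45 = \left(- \frac{1}{8} - 9682\right) + 45 = - \frac{77457}{8} + 45 = - \frac{77097}{8}$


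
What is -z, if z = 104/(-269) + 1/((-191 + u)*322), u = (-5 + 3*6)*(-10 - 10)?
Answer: 15103357/39064718 ≈ 0.38662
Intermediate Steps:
u = -260 (u = (-5 + 18)*(-20) = 13*(-20) = -260)
z = -15103357/39064718 (z = 104/(-269) + 1/(-191 - 260*322) = 104*(-1/269) + (1/322)/(-451) = -104/269 - 1/451*1/322 = -104/269 - 1/145222 = -15103357/39064718 ≈ -0.38662)
-z = -1*(-15103357/39064718) = 15103357/39064718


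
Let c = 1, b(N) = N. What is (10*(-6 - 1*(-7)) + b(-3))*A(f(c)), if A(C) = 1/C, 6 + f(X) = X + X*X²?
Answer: -7/4 ≈ -1.7500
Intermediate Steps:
f(X) = -6 + X + X³ (f(X) = -6 + (X + X*X²) = -6 + (X + X³) = -6 + X + X³)
(10*(-6 - 1*(-7)) + b(-3))*A(f(c)) = (10*(-6 - 1*(-7)) - 3)/(-6 + 1 + 1³) = (10*(-6 + 7) - 3)/(-6 + 1 + 1) = (10*1 - 3)/(-4) = (10 - 3)*(-¼) = 7*(-¼) = -7/4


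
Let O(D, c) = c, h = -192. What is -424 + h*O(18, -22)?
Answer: 3800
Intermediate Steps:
-424 + h*O(18, -22) = -424 - 192*(-22) = -424 + 4224 = 3800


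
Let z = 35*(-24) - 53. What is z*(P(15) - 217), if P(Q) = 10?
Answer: 184851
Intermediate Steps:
z = -893 (z = -840 - 53 = -893)
z*(P(15) - 217) = -893*(10 - 217) = -893*(-207) = 184851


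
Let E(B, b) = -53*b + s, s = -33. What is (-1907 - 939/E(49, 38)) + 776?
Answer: -2314218/2047 ≈ -1130.5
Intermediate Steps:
E(B, b) = -33 - 53*b (E(B, b) = -53*b - 33 = -33 - 53*b)
(-1907 - 939/E(49, 38)) + 776 = (-1907 - 939/(-33 - 53*38)) + 776 = (-1907 - 939/(-33 - 2014)) + 776 = (-1907 - 939/(-2047)) + 776 = (-1907 - 939*(-1/2047)) + 776 = (-1907 + 939/2047) + 776 = -3902690/2047 + 776 = -2314218/2047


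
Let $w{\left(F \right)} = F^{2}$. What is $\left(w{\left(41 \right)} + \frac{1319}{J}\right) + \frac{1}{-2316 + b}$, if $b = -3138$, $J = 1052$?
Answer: $\frac{4826055911}{2868804} \approx 1682.3$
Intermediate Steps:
$\left(w{\left(41 \right)} + \frac{1319}{J}\right) + \frac{1}{-2316 + b} = \left(41^{2} + \frac{1319}{1052}\right) + \frac{1}{-2316 - 3138} = \left(1681 + 1319 \cdot \frac{1}{1052}\right) + \frac{1}{-5454} = \left(1681 + \frac{1319}{1052}\right) - \frac{1}{5454} = \frac{1769731}{1052} - \frac{1}{5454} = \frac{4826055911}{2868804}$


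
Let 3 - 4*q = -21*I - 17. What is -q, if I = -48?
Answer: 247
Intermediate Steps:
q = -247 (q = 3/4 - (-21*(-48) - 17)/4 = 3/4 - (1008 - 17)/4 = 3/4 - 1/4*991 = 3/4 - 991/4 = -247)
-q = -1*(-247) = 247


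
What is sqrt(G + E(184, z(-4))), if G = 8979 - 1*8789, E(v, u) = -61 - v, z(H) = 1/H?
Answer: I*sqrt(55) ≈ 7.4162*I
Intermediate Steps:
G = 190 (G = 8979 - 8789 = 190)
sqrt(G + E(184, z(-4))) = sqrt(190 + (-61 - 1*184)) = sqrt(190 + (-61 - 184)) = sqrt(190 - 245) = sqrt(-55) = I*sqrt(55)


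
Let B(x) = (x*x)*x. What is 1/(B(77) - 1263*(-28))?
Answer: 1/491897 ≈ 2.0329e-6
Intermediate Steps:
B(x) = x**3 (B(x) = x**2*x = x**3)
1/(B(77) - 1263*(-28)) = 1/(77**3 - 1263*(-28)) = 1/(456533 + 35364) = 1/491897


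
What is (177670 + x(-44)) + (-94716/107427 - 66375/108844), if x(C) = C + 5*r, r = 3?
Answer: 692366823911093/3897594796 ≈ 1.7764e+5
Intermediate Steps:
x(C) = 15 + C (x(C) = C + 5*3 = C + 15 = 15 + C)
(177670 + x(-44)) + (-94716/107427 - 66375/108844) = (177670 + (15 - 44)) + (-94716/107427 - 66375/108844) = (177670 - 29) + (-94716*1/107427 - 66375*1/108844) = 177641 + (-31572/35809 - 66375/108844) = 177641 - 5813245143/3897594796 = 692366823911093/3897594796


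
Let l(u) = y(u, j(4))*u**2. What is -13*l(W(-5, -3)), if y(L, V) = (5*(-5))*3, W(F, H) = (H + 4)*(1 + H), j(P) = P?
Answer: 3900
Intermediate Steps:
W(F, H) = (1 + H)*(4 + H) (W(F, H) = (4 + H)*(1 + H) = (1 + H)*(4 + H))
y(L, V) = -75 (y(L, V) = -25*3 = -75)
l(u) = -75*u**2
-13*l(W(-5, -3)) = -(-975)*(4 + (-3)**2 + 5*(-3))**2 = -(-975)*(4 + 9 - 15)**2 = -(-975)*(-2)**2 = -(-975)*4 = -13*(-300) = 3900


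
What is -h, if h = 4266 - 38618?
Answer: 34352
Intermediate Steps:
h = -34352
-h = -1*(-34352) = 34352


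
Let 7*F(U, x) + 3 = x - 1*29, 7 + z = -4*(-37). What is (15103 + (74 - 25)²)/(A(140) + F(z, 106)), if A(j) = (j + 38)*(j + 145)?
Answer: 7658/22199 ≈ 0.34497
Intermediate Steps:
A(j) = (38 + j)*(145 + j)
z = 141 (z = -7 - 4*(-37) = -7 + 148 = 141)
F(U, x) = -32/7 + x/7 (F(U, x) = -3/7 + (x - 1*29)/7 = -3/7 + (x - 29)/7 = -3/7 + (-29 + x)/7 = -3/7 + (-29/7 + x/7) = -32/7 + x/7)
(15103 + (74 - 25)²)/(A(140) + F(z, 106)) = (15103 + (74 - 25)²)/((5510 + 140² + 183*140) + (-32/7 + (⅐)*106)) = (15103 + 49²)/((5510 + 19600 + 25620) + (-32/7 + 106/7)) = (15103 + 2401)/(50730 + 74/7) = 17504/(355184/7) = 17504*(7/355184) = 7658/22199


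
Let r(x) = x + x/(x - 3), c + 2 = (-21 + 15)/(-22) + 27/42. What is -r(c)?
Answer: 79325/96866 ≈ 0.81891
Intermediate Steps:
c = -167/154 (c = -2 + ((-21 + 15)/(-22) + 27/42) = -2 + (-6*(-1/22) + 27*(1/42)) = -2 + (3/11 + 9/14) = -2 + 141/154 = -167/154 ≈ -1.0844)
r(x) = x + x/(-3 + x)
-r(c) = -(-167)*(-2 - 167/154)/(154*(-3 - 167/154)) = -(-167)*(-475)/(154*(-629/154)*154) = -(-167)*(-154)*(-475)/(154*629*154) = -1*(-79325/96866) = 79325/96866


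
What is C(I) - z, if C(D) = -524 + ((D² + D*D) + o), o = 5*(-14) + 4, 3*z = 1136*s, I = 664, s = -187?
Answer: 2856038/3 ≈ 9.5201e+5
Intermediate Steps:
z = -212432/3 (z = (1136*(-187))/3 = (⅓)*(-212432) = -212432/3 ≈ -70811.)
o = -66 (o = -70 + 4 = -66)
C(D) = -590 + 2*D² (C(D) = -524 + ((D² + D*D) - 66) = -524 + ((D² + D²) - 66) = -524 + (2*D² - 66) = -524 + (-66 + 2*D²) = -590 + 2*D²)
C(I) - z = (-590 + 2*664²) - 1*(-212432/3) = (-590 + 2*440896) + 212432/3 = (-590 + 881792) + 212432/3 = 881202 + 212432/3 = 2856038/3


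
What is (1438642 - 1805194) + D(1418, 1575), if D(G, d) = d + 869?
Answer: -364108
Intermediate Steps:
D(G, d) = 869 + d
(1438642 - 1805194) + D(1418, 1575) = (1438642 - 1805194) + (869 + 1575) = -366552 + 2444 = -364108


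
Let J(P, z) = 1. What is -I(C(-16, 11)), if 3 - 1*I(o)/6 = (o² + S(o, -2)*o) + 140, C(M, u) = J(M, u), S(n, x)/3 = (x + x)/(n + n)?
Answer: 792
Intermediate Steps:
S(n, x) = 3*x/n (S(n, x) = 3*((x + x)/(n + n)) = 3*((2*x)/((2*n))) = 3*((2*x)*(1/(2*n))) = 3*(x/n) = 3*x/n)
C(M, u) = 1
I(o) = -786 - 6*o² (I(o) = 18 - 6*((o² + (3*(-2)/o)*o) + 140) = 18 - 6*((o² + (-6/o)*o) + 140) = 18 - 6*((o² - 6) + 140) = 18 - 6*((-6 + o²) + 140) = 18 - 6*(134 + o²) = 18 + (-804 - 6*o²) = -786 - 6*o²)
-I(C(-16, 11)) = -(-786 - 6*1²) = -(-786 - 6*1) = -(-786 - 6) = -1*(-792) = 792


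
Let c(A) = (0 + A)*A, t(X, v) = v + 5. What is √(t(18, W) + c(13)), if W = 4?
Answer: √178 ≈ 13.342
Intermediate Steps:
t(X, v) = 5 + v
c(A) = A² (c(A) = A*A = A²)
√(t(18, W) + c(13)) = √((5 + 4) + 13²) = √(9 + 169) = √178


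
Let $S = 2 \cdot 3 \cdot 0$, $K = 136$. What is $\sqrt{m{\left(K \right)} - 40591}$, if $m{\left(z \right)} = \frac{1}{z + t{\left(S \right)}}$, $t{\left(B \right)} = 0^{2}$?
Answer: $\frac{15 i \sqrt{834190}}{68} \approx 201.47 i$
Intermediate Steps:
$S = 0$ ($S = 6 \cdot 0 = 0$)
$t{\left(B \right)} = 0$
$m{\left(z \right)} = \frac{1}{z}$ ($m{\left(z \right)} = \frac{1}{z + 0} = \frac{1}{z}$)
$\sqrt{m{\left(K \right)} - 40591} = \sqrt{\frac{1}{136} - 40591} = \sqrt{- \frac{5520375}{136}} = \frac{15 i \sqrt{834190}}{68}$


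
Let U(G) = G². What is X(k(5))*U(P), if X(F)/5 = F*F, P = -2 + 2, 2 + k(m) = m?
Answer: 0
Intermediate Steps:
k(m) = -2 + m
P = 0
X(F) = 5*F² (X(F) = 5*(F*F) = 5*F²)
X(k(5))*U(P) = (5*(-2 + 5)²)*0² = (5*3²)*0 = (5*9)*0 = 45*0 = 0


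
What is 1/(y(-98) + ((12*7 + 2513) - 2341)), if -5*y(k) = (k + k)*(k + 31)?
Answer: -5/11852 ≈ -0.00042187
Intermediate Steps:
y(k) = -2*k*(31 + k)/5 (y(k) = -(k + k)*(k + 31)/5 = -2*k*(31 + k)/5)
1/(y(-98) + ((12*7 + 2513) - 2341)) = 1/(-2/5*(-98)*(31 - 98) + ((12*7 + 2513) - 2341)) = 1/(-2/5*(-98)*(-67) + ((84 + 2513) - 2341)) = 1/(-13132/5 + (2597 - 2341)) = 1/(-13132/5 + 256) = 1/(-11852/5) = -5/11852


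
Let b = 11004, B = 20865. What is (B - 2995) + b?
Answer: 28874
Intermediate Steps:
(B - 2995) + b = (20865 - 2995) + 11004 = 17870 + 11004 = 28874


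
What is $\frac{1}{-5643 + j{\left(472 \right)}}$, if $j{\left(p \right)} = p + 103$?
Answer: $- \frac{1}{5068} \approx -0.00019732$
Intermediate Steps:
$j{\left(p \right)} = 103 + p$
$\frac{1}{-5643 + j{\left(472 \right)}} = \frac{1}{-5643 + \left(103 + 472\right)} = \frac{1}{-5643 + 575} = \frac{1}{-5068} = - \frac{1}{5068}$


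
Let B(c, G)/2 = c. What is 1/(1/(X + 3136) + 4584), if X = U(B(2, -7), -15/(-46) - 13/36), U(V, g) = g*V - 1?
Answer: 648916/2974631151 ≈ 0.00021815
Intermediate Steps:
B(c, G) = 2*c
U(V, g) = -1 + V*g (U(V, g) = V*g - 1 = -1 + V*g)
X = -236/207 (X = -1 + (2*2)*(-15/(-46) - 13/36) = -1 + 4*(-15*(-1/46) - 13*1/36) = -1 + 4*(15/46 - 13/36) = -1 + 4*(-29/828) = -1 - 29/207 = -236/207 ≈ -1.1401)
1/(1/(X + 3136) + 4584) = 1/(1/(-236/207 + 3136) + 4584) = 1/(1/(648916/207) + 4584) = 1/(207/648916 + 4584) = 1/(2974631151/648916) = 648916/2974631151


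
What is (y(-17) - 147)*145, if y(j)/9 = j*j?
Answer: 355830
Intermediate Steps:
y(j) = 9*j**2 (y(j) = 9*(j*j) = 9*j**2)
(y(-17) - 147)*145 = (9*(-17)**2 - 147)*145 = (9*289 - 147)*145 = (2601 - 147)*145 = 2454*145 = 355830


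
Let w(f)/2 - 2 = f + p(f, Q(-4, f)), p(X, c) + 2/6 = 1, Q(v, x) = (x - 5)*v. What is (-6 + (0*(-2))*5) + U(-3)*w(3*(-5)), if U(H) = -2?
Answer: 130/3 ≈ 43.333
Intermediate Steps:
Q(v, x) = v*(-5 + x) (Q(v, x) = (-5 + x)*v = v*(-5 + x))
p(X, c) = ⅔ (p(X, c) = -⅓ + 1 = ⅔)
w(f) = 16/3 + 2*f (w(f) = 4 + 2*(f + ⅔) = 4 + 2*(⅔ + f) = 4 + (4/3 + 2*f) = 16/3 + 2*f)
(-6 + (0*(-2))*5) + U(-3)*w(3*(-5)) = (-6 + (0*(-2))*5) - 2*(16/3 + 2*(3*(-5))) = (-6 + 0*5) - 2*(16/3 + 2*(-15)) = (-6 + 0) - 2*(16/3 - 30) = -6 - 2*(-74/3) = -6 + 148/3 = 130/3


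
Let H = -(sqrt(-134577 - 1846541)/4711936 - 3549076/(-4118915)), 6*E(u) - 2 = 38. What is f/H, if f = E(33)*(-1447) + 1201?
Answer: 316285104064481844594755502080/32268391975333186621796313 - 77901691175278198931200*I*sqrt(1981118)/32268391975333186621796313 ≈ 9801.7 - 3.398*I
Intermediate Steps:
E(u) = 20/3 (E(u) = 1/3 + (1/6)*38 = 1/3 + 19/3 = 20/3)
f = -25337/3 (f = (20/3)*(-1447) + 1201 = -28940/3 + 1201 = -25337/3 ≈ -8445.7)
H = -3549076/4118915 - I*sqrt(1981118)/4711936 (H = -(sqrt(-1981118)*(1/4711936) - 3549076*(-1/4118915)) = -((I*sqrt(1981118))*(1/4711936) + 3549076/4118915) = -(I*sqrt(1981118)/4711936 + 3549076/4118915) = -(3549076/4118915 + I*sqrt(1981118)/4711936) = -3549076/4118915 - I*sqrt(1981118)/4711936 ≈ -0.86165 - 0.00029871*I)
f/H = -25337/(3*(-3549076/4118915 - I*sqrt(1981118)/4711936))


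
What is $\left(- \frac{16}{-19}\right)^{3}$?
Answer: $\frac{4096}{6859} \approx 0.59717$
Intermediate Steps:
$\left(- \frac{16}{-19}\right)^{3} = \left(\left(-16\right) \left(- \frac{1}{19}\right)\right)^{3} = \left(\frac{16}{19}\right)^{3} = \frac{4096}{6859}$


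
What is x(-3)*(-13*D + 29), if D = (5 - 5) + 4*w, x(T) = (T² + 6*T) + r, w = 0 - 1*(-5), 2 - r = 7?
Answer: 3234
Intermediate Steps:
r = -5 (r = 2 - 1*7 = 2 - 7 = -5)
w = 5 (w = 0 + 5 = 5)
x(T) = -5 + T² + 6*T (x(T) = (T² + 6*T) - 5 = -5 + T² + 6*T)
D = 20 (D = (5 - 5) + 4*5 = 0 + 20 = 20)
x(-3)*(-13*D + 29) = (-5 + (-3)² + 6*(-3))*(-13*20 + 29) = (-5 + 9 - 18)*(-260 + 29) = -14*(-231) = 3234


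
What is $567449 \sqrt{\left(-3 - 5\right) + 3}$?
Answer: $567449 i \sqrt{5} \approx 1.2689 \cdot 10^{6} i$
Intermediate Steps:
$567449 \sqrt{\left(-3 - 5\right) + 3} = 567449 \sqrt{-8 + 3} = 567449 \sqrt{-5} = 567449 i \sqrt{5}$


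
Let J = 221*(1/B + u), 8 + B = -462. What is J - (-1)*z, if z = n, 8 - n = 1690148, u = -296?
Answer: -825111541/470 ≈ -1.7556e+6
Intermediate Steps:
B = -470 (B = -8 - 462 = -470)
n = -1690140 (n = 8 - 1*1690148 = 8 - 1690148 = -1690140)
z = -1690140
J = -30745741/470 (J = 221*(1/(-470) - 296) = 221*(-1/470 - 296) = 221*(-139121/470) = -30745741/470 ≈ -65417.)
J - (-1)*z = -30745741/470 - (-1)*(-1690140) = -30745741/470 - 1*1690140 = -30745741/470 - 1690140 = -825111541/470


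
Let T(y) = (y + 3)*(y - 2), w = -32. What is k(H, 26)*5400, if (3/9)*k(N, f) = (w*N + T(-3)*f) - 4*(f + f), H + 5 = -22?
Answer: 10627200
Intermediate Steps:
H = -27 (H = -5 - 22 = -27)
T(y) = (-2 + y)*(3 + y) (T(y) = (3 + y)*(-2 + y) = (-2 + y)*(3 + y))
k(N, f) = -96*N - 24*f (k(N, f) = 3*((-32*N + (-6 - 3 + (-3)²)*f) - 4*(f + f)) = 3*((-32*N + (-6 - 3 + 9)*f) - 8*f) = 3*((-32*N + 0*f) - 8*f) = 3*((-32*N + 0) - 8*f) = 3*(-32*N - 8*f) = -96*N - 24*f)
k(H, 26)*5400 = (-96*(-27) - 24*26)*5400 = (2592 - 624)*5400 = 1968*5400 = 10627200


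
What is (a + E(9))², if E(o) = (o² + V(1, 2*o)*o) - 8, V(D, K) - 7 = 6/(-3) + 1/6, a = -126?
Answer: 169/4 ≈ 42.250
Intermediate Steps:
V(D, K) = 31/6 (V(D, K) = 7 + (6/(-3) + 1/6) = 7 + (6*(-⅓) + 1*(⅙)) = 7 + (-2 + ⅙) = 7 - 11/6 = 31/6)
E(o) = -8 + o² + 31*o/6 (E(o) = (o² + 31*o/6) - 8 = -8 + o² + 31*o/6)
(a + E(9))² = (-126 + (-8 + 9² + (31/6)*9))² = (-126 + (-8 + 81 + 93/2))² = (-126 + 239/2)² = (-13/2)² = 169/4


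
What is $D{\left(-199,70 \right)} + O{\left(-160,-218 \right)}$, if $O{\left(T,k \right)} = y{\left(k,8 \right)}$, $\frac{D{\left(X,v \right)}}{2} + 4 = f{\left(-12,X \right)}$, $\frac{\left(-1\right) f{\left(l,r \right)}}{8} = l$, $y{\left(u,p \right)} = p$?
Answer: $192$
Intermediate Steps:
$f{\left(l,r \right)} = - 8 l$
$D{\left(X,v \right)} = 184$ ($D{\left(X,v \right)} = -8 + 2 \left(\left(-8\right) \left(-12\right)\right) = -8 + 2 \cdot 96 = -8 + 192 = 184$)
$O{\left(T,k \right)} = 8$
$D{\left(-199,70 \right)} + O{\left(-160,-218 \right)} = 184 + 8 = 192$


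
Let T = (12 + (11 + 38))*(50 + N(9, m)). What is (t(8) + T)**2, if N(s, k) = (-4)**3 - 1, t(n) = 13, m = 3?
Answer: 813604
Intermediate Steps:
N(s, k) = -65 (N(s, k) = -64 - 1 = -65)
T = -915 (T = (12 + (11 + 38))*(50 - 65) = (12 + 49)*(-15) = 61*(-15) = -915)
(t(8) + T)**2 = (13 - 915)**2 = (-902)**2 = 813604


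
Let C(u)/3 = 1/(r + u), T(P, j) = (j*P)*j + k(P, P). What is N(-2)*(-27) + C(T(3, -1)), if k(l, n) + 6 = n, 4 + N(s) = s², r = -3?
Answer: -1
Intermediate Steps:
N(s) = -4 + s²
k(l, n) = -6 + n
T(P, j) = -6 + P + P*j² (T(P, j) = (j*P)*j + (-6 + P) = (P*j)*j + (-6 + P) = P*j² + (-6 + P) = -6 + P + P*j²)
C(u) = 3/(-3 + u)
N(-2)*(-27) + C(T(3, -1)) = (-4 + (-2)²)*(-27) + 3/(-3 + (-6 + 3 + 3*(-1)²)) = (-4 + 4)*(-27) + 3/(-3 + (-6 + 3 + 3*1)) = 0*(-27) + 3/(-3 + (-6 + 3 + 3)) = 0 + 3/(-3 + 0) = 0 + 3/(-3) = 0 + 3*(-⅓) = 0 - 1 = -1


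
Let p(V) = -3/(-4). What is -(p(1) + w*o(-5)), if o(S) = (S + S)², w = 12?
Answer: -4803/4 ≈ -1200.8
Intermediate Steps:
o(S) = 4*S² (o(S) = (2*S)² = 4*S²)
p(V) = ¾ (p(V) = -3*(-¼) = ¾)
-(p(1) + w*o(-5)) = -(¾ + 12*(4*(-5)²)) = -(¾ + 12*(4*25)) = -(¾ + 12*100) = -(¾ + 1200) = -1*4803/4 = -4803/4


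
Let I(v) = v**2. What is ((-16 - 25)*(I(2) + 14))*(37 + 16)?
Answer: -39114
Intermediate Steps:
((-16 - 25)*(I(2) + 14))*(37 + 16) = ((-16 - 25)*(2**2 + 14))*(37 + 16) = -41*(4 + 14)*53 = -41*18*53 = -738*53 = -39114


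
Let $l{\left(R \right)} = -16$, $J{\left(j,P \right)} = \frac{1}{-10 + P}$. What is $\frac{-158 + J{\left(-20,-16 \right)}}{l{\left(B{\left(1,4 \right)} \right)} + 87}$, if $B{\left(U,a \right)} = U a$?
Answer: $- \frac{4109}{1846} \approx -2.2259$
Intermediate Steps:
$\frac{-158 + J{\left(-20,-16 \right)}}{l{\left(B{\left(1,4 \right)} \right)} + 87} = \frac{-158 + \frac{1}{-10 - 16}}{-16 + 87} = \frac{-158 + \frac{1}{-26}}{71} = \left(-158 - \frac{1}{26}\right) \frac{1}{71} = \left(- \frac{4109}{26}\right) \frac{1}{71} = - \frac{4109}{1846}$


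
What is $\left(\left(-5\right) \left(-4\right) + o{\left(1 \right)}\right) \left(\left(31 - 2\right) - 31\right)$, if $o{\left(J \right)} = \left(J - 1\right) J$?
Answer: $-40$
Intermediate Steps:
$o{\left(J \right)} = J \left(-1 + J\right)$ ($o{\left(J \right)} = \left(-1 + J\right) J = J \left(-1 + J\right)$)
$\left(\left(-5\right) \left(-4\right) + o{\left(1 \right)}\right) \left(\left(31 - 2\right) - 31\right) = \left(\left(-5\right) \left(-4\right) + 1 \left(-1 + 1\right)\right) \left(\left(31 - 2\right) - 31\right) = \left(20 + 1 \cdot 0\right) \left(29 - 31\right) = \left(20 + 0\right) \left(-2\right) = 20 \left(-2\right) = -40$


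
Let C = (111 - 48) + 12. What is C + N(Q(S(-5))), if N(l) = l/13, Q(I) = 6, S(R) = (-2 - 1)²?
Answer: 981/13 ≈ 75.462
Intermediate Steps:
S(R) = 9 (S(R) = (-3)² = 9)
C = 75 (C = 63 + 12 = 75)
N(l) = l/13 (N(l) = l*(1/13) = l/13)
C + N(Q(S(-5))) = 75 + (1/13)*6 = 75 + 6/13 = 981/13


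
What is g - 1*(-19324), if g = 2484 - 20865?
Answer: 943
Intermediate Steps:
g = -18381
g - 1*(-19324) = -18381 - 1*(-19324) = -18381 + 19324 = 943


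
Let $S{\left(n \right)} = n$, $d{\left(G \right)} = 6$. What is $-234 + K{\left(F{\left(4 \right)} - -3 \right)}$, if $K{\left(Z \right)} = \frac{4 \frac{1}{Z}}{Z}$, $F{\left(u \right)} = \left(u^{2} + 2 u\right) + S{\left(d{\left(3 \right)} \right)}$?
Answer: $- \frac{254822}{1089} \approx -234.0$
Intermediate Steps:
$F{\left(u \right)} = 6 + u^{2} + 2 u$ ($F{\left(u \right)} = \left(u^{2} + 2 u\right) + 6 = 6 + u^{2} + 2 u$)
$K{\left(Z \right)} = \frac{4}{Z^{2}}$
$-234 + K{\left(F{\left(4 \right)} - -3 \right)} = -234 + \frac{4}{\left(\left(6 + 4^{2} + 2 \cdot 4\right) - -3\right)^{2}} = -234 + \frac{4}{\left(\left(6 + 16 + 8\right) + 3\right)^{2}} = -234 + \frac{4}{\left(30 + 3\right)^{2}} = -234 + \frac{4}{1089} = - \frac{254822}{1089}$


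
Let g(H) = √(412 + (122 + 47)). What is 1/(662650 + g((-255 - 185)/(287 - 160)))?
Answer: 662650/439105021919 - √581/439105021919 ≈ 1.5090e-6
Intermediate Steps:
g(H) = √581 (g(H) = √(412 + 169) = √581)
1/(662650 + g((-255 - 185)/(287 - 160))) = 1/(662650 + √581)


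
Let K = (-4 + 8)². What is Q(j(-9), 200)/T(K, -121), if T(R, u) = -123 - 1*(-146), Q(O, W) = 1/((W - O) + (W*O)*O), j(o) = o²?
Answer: 1/30183337 ≈ 3.3131e-8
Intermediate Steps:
Q(O, W) = 1/(W - O + W*O²) (Q(O, W) = 1/((W - O) + (O*W)*O) = 1/((W - O) + W*O²) = 1/(W - O + W*O²))
K = 16 (K = 4² = 16)
T(R, u) = 23 (T(R, u) = -123 + 146 = 23)
Q(j(-9), 200)/T(K, -121) = 1/((200 - 1*(-9)² + 200*((-9)²)²)*23) = (1/23)/(200 - 1*81 + 200*81²) = (1/23)/(200 - 81 + 200*6561) = (1/23)/(200 - 81 + 1312200) = (1/23)/1312319 = (1/1312319)*(1/23) = 1/30183337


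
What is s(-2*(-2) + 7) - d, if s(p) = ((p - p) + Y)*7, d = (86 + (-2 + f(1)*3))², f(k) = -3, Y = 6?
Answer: -5583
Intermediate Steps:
d = 5625 (d = (86 + (-2 - 3*3))² = (86 + (-2 - 9))² = (86 - 11)² = 75² = 5625)
s(p) = 42 (s(p) = ((p - p) + 6)*7 = (0 + 6)*7 = 6*7 = 42)
s(-2*(-2) + 7) - d = 42 - 1*5625 = 42 - 5625 = -5583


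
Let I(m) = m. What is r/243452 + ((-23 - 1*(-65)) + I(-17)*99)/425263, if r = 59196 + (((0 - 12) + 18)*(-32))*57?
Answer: 5030071386/25882781969 ≈ 0.19434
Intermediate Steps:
r = 48252 (r = 59196 + ((-12 + 18)*(-32))*57 = 59196 + (6*(-32))*57 = 59196 - 192*57 = 59196 - 10944 = 48252)
r/243452 + ((-23 - 1*(-65)) + I(-17)*99)/425263 = 48252/243452 + ((-23 - 1*(-65)) - 17*99)/425263 = 48252*(1/243452) + ((-23 + 65) - 1683)*(1/425263) = 12063/60863 + (42 - 1683)*(1/425263) = 12063/60863 - 1641*1/425263 = 12063/60863 - 1641/425263 = 5030071386/25882781969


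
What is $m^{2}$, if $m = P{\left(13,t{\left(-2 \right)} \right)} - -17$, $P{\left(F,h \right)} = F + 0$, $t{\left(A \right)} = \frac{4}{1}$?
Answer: $900$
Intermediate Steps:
$t{\left(A \right)} = 4$ ($t{\left(A \right)} = 4 \cdot 1 = 4$)
$P{\left(F,h \right)} = F$
$m = 30$ ($m = 13 - -17 = 13 + 17 = 30$)
$m^{2} = 30^{2} = 900$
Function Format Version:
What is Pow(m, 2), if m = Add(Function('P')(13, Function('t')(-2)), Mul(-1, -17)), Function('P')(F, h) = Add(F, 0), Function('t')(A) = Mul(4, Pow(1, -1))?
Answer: 900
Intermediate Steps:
Function('t')(A) = 4 (Function('t')(A) = Mul(4, 1) = 4)
Function('P')(F, h) = F
m = 30 (m = Add(13, Mul(-1, -17)) = Add(13, 17) = 30)
Pow(m, 2) = Pow(30, 2) = 900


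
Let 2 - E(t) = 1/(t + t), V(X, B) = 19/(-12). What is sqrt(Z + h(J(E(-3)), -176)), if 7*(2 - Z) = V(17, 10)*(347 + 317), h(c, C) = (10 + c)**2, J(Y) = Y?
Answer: sqrt(529585)/42 ≈ 17.327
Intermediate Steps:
V(X, B) = -19/12 (V(X, B) = 19*(-1/12) = -19/12)
E(t) = 2 - 1/(2*t) (E(t) = 2 - 1/(t + t) = 2 - 1/(2*t))
Z = 3196/21 (Z = 2 - (-19)*(347 + 317)/84 = 2 - (-19)*664/84 = 2 - 1/7*(-3154/3) = 2 + 3154/21 = 3196/21 ≈ 152.19)
sqrt(Z + h(J(E(-3)), -176)) = sqrt(3196/21 + (10 + (2 - 1/2/(-3)))**2) = sqrt(3196/21 + (10 + (2 - 1/2*(-1/3)))**2) = sqrt(3196/21 + (10 + (2 + 1/6))**2) = sqrt(3196/21 + (10 + 13/6)**2) = sqrt(3196/21 + (73/6)**2) = sqrt(3196/21 + 5329/36) = sqrt(75655/252) = sqrt(529585)/42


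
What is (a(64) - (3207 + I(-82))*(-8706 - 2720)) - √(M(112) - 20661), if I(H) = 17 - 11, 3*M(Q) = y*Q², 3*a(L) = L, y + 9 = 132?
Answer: 110135278/3 - √493643 ≈ 3.6711e+7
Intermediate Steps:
y = 123 (y = -9 + 132 = 123)
a(L) = L/3
M(Q) = 41*Q² (M(Q) = (123*Q²)/3 = 41*Q²)
I(H) = 6
(a(64) - (3207 + I(-82))*(-8706 - 2720)) - √(M(112) - 20661) = ((⅓)*64 - (3207 + 6)*(-8706 - 2720)) - √(41*112² - 20661) = (64/3 - 3213*(-11426)) - √(41*12544 - 20661) = (64/3 - 1*(-36711738)) - √(514304 - 20661) = (64/3 + 36711738) - √493643 = 110135278/3 - √493643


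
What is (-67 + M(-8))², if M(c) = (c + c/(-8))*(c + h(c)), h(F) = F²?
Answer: 210681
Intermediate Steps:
M(c) = 7*c*(c + c²)/8 (M(c) = (c + c/(-8))*(c + c²) = (c + c*(-⅛))*(c + c²) = (c - c/8)*(c + c²) = (7*c/8)*(c + c²) = 7*c*(c + c²)/8)
(-67 + M(-8))² = (-67 + (7/8)*(-8)²*(1 - 8))² = (-67 + (7/8)*64*(-7))² = (-67 - 392)² = (-459)² = 210681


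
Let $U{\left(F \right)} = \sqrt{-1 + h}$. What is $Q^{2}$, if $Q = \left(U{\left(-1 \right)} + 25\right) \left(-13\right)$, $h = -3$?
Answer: $104949 + 16900 i \approx 1.0495 \cdot 10^{5} + 16900.0 i$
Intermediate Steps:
$U{\left(F \right)} = 2 i$ ($U{\left(F \right)} = \sqrt{-1 - 3} = \sqrt{-4} = 2 i$)
$Q = -325 - 26 i$ ($Q = \left(2 i + 25\right) \left(-13\right) = \left(25 + 2 i\right) \left(-13\right) = -325 - 26 i \approx -325.0 - 26.0 i$)
$Q^{2} = \left(-325 - 26 i\right)^{2}$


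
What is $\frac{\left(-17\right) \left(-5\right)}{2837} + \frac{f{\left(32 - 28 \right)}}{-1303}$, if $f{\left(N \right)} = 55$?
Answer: $- \frac{45280}{3696611} \approx -0.012249$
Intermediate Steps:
$\frac{\left(-17\right) \left(-5\right)}{2837} + \frac{f{\left(32 - 28 \right)}}{-1303} = \frac{\left(-17\right) \left(-5\right)}{2837} + \frac{55}{-1303} = 85 \cdot \frac{1}{2837} + 55 \left(- \frac{1}{1303}\right) = \frac{85}{2837} - \frac{55}{1303} = - \frac{45280}{3696611}$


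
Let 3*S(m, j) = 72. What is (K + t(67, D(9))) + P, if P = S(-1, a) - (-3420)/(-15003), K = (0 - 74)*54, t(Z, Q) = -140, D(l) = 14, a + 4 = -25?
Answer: -6855084/1667 ≈ -4112.2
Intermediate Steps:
a = -29 (a = -4 - 25 = -29)
S(m, j) = 24 (S(m, j) = (1/3)*72 = 24)
K = -3996 (K = -74*54 = -3996)
P = 39628/1667 (P = 24 - (-3420)/(-15003) = 24 - (-3420)*(-1)/15003 = 24 - 1*380/1667 = 24 - 380/1667 = 39628/1667 ≈ 23.772)
(K + t(67, D(9))) + P = (-3996 - 140) + 39628/1667 = -4136 + 39628/1667 = -6855084/1667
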